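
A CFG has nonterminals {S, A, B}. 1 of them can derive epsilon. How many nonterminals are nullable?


Nonterminals: {S, A, B}
A nonterminal is nullable if it can derive epsilon
Counting nullable nonterminals: 1
Total nullable = 1

1


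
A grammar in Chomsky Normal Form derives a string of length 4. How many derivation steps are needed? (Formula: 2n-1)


Chomsky Normal Form derivation:
String length n = 4
Each step either:
  - Splits a nonterminal into two (n-1 such steps)
  - Converts a nonterminal to terminal (n such steps)
Total = (n-1) + n = 2n - 1
= 2(4) - 1
= 8 - 1
= 7

7


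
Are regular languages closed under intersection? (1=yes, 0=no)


Regular languages are closed under:
- Union (DFA product construction)
- Intersection (DFA product construction)
- Complement (swap accept/reject states)
- Concatenation (NFA construction)
- Kleene star (NFA construction)
intersection is in this list
Therefore: closed

1


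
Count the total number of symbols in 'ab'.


String: 'ab'
Counting characters:
  'a' appears 1 time(s)
  'b' appears 1 time(s)
Total length = 1 + 1 = 2

2


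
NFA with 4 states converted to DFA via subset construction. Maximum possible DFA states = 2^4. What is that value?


NFA has 4 states
Subset construction: each DFA state = subset of NFA states
Maximum subsets = 2^4
2^4 = 16

16


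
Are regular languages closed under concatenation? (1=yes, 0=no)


Regular languages are closed under all standard operations:
- Union: Yes (product construction)
- Intersection: Yes (product construction)
- Complement: Yes (swap accept/reject)
- Concatenation: Yes (NFA construction)
Operation: concatenation -> Closed

1


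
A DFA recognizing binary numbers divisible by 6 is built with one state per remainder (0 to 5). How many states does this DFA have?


Divisibility by 6 is tracked via the remainder mod 6: 0, 1, ..., 5
The construction assigns one state to each remainder
Number of remainders = 6

6


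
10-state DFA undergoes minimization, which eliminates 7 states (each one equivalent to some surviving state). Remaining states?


Original DFA: 10 states
Redundant states removed: 7
Minimized states = original - removed
= 10 - 7
= 3

3


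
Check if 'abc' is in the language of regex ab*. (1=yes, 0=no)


Pattern: ab*
String: 'abc'
Pattern requires: exactly one 'a' followed by zero or more 'b's
First char is 'a' -> OK
Rest 'bc': all b's? No
Result: 0

0


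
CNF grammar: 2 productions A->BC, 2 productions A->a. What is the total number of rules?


CNF allows two rule forms:
  A -> BC (binary): 2 rules
  A -> a (terminal): 2 rules
Total = 2 + 2 = 4

4


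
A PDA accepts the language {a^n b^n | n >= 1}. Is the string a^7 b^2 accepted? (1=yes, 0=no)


Language requires equal numbers of a's and b's
PDA pushes for each 'a', pops for each 'b'
Number of a's = 7
Number of b's = 2
7 != 2 -> Reject

0


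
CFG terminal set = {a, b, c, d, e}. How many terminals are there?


Terminal symbols: a, b, c, d, e
Counting each: a (#1), b (#2), c (#3), d (#4), e (#5)
Total = 5

5


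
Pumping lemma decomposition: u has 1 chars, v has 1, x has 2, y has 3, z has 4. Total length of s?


|s| = |u| + |v| + |x| + |y| + |z|
= 1 + 1 + 2 + 3 + 4
= 2 + 2 + 7
= 4 + 7
= 11

11


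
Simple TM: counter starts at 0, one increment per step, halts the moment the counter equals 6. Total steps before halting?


Counter starts at 0. Counting sequence:
  Step 1: counter = 1
  Step 2: counter = 2
  Step 3: counter = 3
  Step 4: counter = 4
  Step 5: counter = 5
  Step 6: counter = 6
Counter reached 6 -> halt
Total steps = 6

6


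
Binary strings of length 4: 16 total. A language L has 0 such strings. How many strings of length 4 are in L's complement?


Alphabet: {0,1}
String length: 4
Total strings of length 4 = 2^4 = 16
Strings in L = 0
Complement = total - |L|
= 16 - 0
= 16

16


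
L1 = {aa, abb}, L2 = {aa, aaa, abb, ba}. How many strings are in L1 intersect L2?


L1 = {aa, abb}
L2 = {aa, aaa, abb, ba}
Checking each string in L1 against L2:
  'aa': in L2? Yes
  'abb': in L2? Yes
Intersection = {aa, abb}
|L1 ∩ L2| = 2

2


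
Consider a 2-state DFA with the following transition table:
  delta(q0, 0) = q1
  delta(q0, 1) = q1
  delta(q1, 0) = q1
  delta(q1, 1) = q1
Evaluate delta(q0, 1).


Looking up transition function:
delta(q0, 1) in the table
Row: q0, Column: 1
Result: q1

q1


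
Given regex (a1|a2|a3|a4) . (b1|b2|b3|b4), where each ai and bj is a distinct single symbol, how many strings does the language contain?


First group: 4 alternatives
Second group: 4 alternatives
Concatenation: each choice from group 1 pairs with each from group 2
Total = 4 x 4 = 16

16


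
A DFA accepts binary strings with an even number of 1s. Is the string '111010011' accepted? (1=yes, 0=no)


DFA has 2 states: q_even (start, accept=yes) and q_odd
Processing string '111010011' character by character:
  Position 0: read '1', 1-count=1 -> q_odd
  Position 1: read '1', 1-count=2 -> q_even
  Position 2: read '1', 1-count=3 -> q_odd
  Position 3: read '0', 1-count=3 -> q_odd (no change)
  Position 4: read '1', 1-count=4 -> q_even
  Position 5: read '0', 1-count=4 -> q_even (no change)
  Position 6: read '0', 1-count=4 -> q_even (no change)
  Position 7: read '1', 1-count=5 -> q_odd
  Position 8: read '1', 1-count=6 -> q_even
Final state: q_even, total 1s = 6 (even); the DFA requires an even count -> accept

1


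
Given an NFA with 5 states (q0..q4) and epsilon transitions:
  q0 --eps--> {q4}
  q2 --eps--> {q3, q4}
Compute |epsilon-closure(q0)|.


Starting from q0
Initialize closure = {q0}
Follow epsilon from q0 -> add q4
Final closure: {q0, q4}
Size = 2

2


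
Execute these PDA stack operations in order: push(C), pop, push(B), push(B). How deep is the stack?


Tracing stack operations:
  push(C) -> stack = [C], depth=1
  pop -> removed C, stack = [], depth=0
  push(B) -> stack = [B], depth=1
  push(B) -> stack = [B,B], depth=2
Final depth = 2

2


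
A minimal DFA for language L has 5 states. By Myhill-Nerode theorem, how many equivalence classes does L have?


Myhill-Nerode theorem:
Number of equivalence classes = number of states in minimal DFA
Minimal DFA states = 5
Therefore equivalence classes = 5

5


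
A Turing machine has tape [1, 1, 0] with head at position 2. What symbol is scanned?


Tape: [1, 1, 0]
Positions: 0 1 2
Values:    1 1 0
Head at position 2
tape[2] = 0

0


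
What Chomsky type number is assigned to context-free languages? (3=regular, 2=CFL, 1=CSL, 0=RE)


Chomsky hierarchy levels:
  Type 3: Regular (DFA/NFA/regex)
  Type 2: Context-free (PDA)
  Type 1: Context-sensitive
  Type 0: Recursively enumerable (TM)
'context-free' corresponds to Type 2

2


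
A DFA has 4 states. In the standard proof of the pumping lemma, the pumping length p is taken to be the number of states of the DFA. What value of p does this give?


Pumping lemma for regular languages (standard proof):
Take p = |Q|, the number of DFA states.
Any string of length >= |Q| passes through |Q|+1 states while reading its first |Q| symbols,
so by pigeonhole some state repeats, giving the loop that can be pumped.
Here |Q| = 4
Therefore the proof uses p = 4

4


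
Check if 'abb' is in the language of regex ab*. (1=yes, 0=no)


Pattern: ab*
String: 'abb'
Pattern requires: exactly one 'a' followed by zero or more 'b's
First char is 'a' -> OK
Rest 'bb': all b's? Yes
Result: 1

1


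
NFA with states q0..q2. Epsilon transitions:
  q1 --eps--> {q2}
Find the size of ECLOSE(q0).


Starting from q0
Initialize closure = {q0}
q0 has no outgoing epsilon transitions -> nothing to add
Final closure: {q0}
Size = 1

1


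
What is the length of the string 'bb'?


String: 'bb'
Counting characters:
  'b' appears 2 time(s)
Total length = 0 + 2 = 2

2


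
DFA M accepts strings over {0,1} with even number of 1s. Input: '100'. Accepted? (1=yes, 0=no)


DFA has 2 states: q_even (start, accept=yes) and q_odd
Processing string '100' character by character:
  Position 0: read '1', 1-count=1 -> q_odd
  Position 1: read '0', 1-count=1 -> q_odd (no change)
  Position 2: read '0', 1-count=1 -> q_odd (no change)
Final state: q_odd, total 1s = 1 (odd); the DFA requires an even count -> reject

0


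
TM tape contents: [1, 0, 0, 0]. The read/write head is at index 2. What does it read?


Tape: [1, 0, 0, 0]
Positions: 0 1 2 3
Values:    1 0 0 0
Head at position 2
tape[2] = 0

0


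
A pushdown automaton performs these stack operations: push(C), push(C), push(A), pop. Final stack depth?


Tracing stack operations:
  push(C) -> stack = [C], depth=1
  push(C) -> stack = [C,C], depth=2
  push(A) -> stack = [C,C,A], depth=3
  pop -> removed A, stack = [C,C], depth=2
Final depth = 2

2


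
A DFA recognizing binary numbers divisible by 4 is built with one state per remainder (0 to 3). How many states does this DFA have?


Divisibility by 4 is tracked via the remainder mod 4: 0, 1, ..., 3
The construction assigns one state to each remainder
Number of remainders = 4

4


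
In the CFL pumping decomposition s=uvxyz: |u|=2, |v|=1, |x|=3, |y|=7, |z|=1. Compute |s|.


|s| = |u| + |v| + |x| + |y| + |z|
= 2 + 1 + 3 + 7 + 1
= 3 + 3 + 8
= 6 + 8
= 14

14


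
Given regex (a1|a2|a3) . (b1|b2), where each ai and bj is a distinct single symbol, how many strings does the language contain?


First group: 3 alternatives
Second group: 2 alternatives
Concatenation: each choice from group 1 pairs with each from group 2
Total = 3 x 2 = 6

6


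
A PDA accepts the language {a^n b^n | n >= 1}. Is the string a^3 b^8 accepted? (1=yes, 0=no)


Language requires equal numbers of a's and b's
PDA pushes for each 'a', pops for each 'b'
Number of a's = 3
Number of b's = 8
3 != 8 -> Reject

0


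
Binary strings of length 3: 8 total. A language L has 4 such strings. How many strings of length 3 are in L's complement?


Alphabet: {0,1}
String length: 3
Total strings of length 3 = 2^3 = 8
Strings in L = 4
Complement = total - |L|
= 8 - 4
= 4

4


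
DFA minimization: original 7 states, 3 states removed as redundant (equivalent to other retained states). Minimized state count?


Original DFA: 7 states
Redundant states removed: 3
Minimized states = original - removed
= 7 - 3
= 4

4


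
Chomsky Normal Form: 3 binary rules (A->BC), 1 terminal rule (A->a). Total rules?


CNF allows two rule forms:
  A -> BC (binary): 3 rules
  A -> a (terminal): 1 rule
Total = 3 + 1 = 4

4


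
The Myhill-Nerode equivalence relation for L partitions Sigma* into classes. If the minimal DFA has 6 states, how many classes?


Myhill-Nerode theorem:
Number of equivalence classes = number of states in minimal DFA
Minimal DFA states = 6
Therefore equivalence classes = 6

6


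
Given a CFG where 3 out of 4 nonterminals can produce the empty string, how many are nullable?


Nonterminals: {S, A, B, C}
A nonterminal is nullable if it can derive epsilon
Counting nullable nonterminals: 3
Total nullable = 3

3


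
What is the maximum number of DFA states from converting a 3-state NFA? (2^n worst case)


NFA has 3 states
Subset construction: each DFA state = subset of NFA states
Maximum subsets = 2^3
2^3 = 8

8


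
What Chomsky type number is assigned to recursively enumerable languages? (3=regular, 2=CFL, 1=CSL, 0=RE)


Chomsky hierarchy levels:
  Type 3: Regular (DFA/NFA/regex)
  Type 2: Context-free (PDA)
  Type 1: Context-sensitive
  Type 0: Recursively enumerable (TM)
'recursively enumerable' corresponds to Type 0

0


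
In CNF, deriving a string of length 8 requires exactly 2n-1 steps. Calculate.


Chomsky Normal Form derivation:
String length n = 8
Each step either:
  - Splits a nonterminal into two (n-1 such steps)
  - Converts a nonterminal to terminal (n such steps)
Total = (n-1) + n = 2n - 1
= 2(8) - 1
= 16 - 1
= 15

15


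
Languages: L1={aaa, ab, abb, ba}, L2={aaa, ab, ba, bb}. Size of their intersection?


L1 = {aaa, ab, abb, ba}
L2 = {aaa, ab, ba, bb}
Checking each string in L1 against L2:
  'aaa': in L2? Yes
  'ab': in L2? Yes
  'abb': in L2? No
  'ba': in L2? Yes
Intersection = {aaa, ab, ba}
|L1 ∩ L2| = 3

3


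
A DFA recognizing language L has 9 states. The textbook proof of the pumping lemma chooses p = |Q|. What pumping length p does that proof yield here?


Pumping lemma for regular languages (standard proof):
Take p = |Q|, the number of DFA states.
Any string of length >= |Q| passes through |Q|+1 states while reading its first |Q| symbols,
so by pigeonhole some state repeats, giving the loop that can be pumped.
Here |Q| = 9
Therefore the proof uses p = 9

9


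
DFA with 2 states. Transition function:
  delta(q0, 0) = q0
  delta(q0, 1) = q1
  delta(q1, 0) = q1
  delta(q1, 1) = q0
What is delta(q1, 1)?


Looking up transition function:
delta(q1, 1) in the table
Row: q1, Column: 1
Result: q0

q0


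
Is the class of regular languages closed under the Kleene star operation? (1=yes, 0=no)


Regular languages are closed under:
- Union (DFA product construction)
- Intersection (DFA product construction)
- Complement (swap accept/reject states)
- Concatenation (NFA construction)
- Kleene star (NFA construction)
Kleene star is in this list
Therefore: closed

1


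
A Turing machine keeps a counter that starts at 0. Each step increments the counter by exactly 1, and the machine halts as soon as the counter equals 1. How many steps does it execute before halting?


Counter starts at 0. Counting sequence:
  Step 1: counter = 1
Counter reached 1 -> halt
Total steps = 1

1


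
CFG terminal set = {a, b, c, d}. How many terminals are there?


Terminal symbols: a, b, c, d
Counting each: a (#1), b (#2), c (#3), d (#4)
Total = 4

4


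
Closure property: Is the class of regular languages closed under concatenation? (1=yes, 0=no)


Regular languages are closed under all standard operations:
- Union: Yes (product construction)
- Intersection: Yes (product construction)
- Complement: Yes (swap accept/reject)
- Concatenation: Yes (NFA construction)
Operation: concatenation -> Closed

1


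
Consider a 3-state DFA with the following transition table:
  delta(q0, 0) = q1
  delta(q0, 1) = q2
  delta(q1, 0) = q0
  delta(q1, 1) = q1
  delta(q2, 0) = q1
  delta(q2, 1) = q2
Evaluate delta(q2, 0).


Looking up transition function:
delta(q2, 0) in the table
Row: q2, Column: 0
Result: q1

q1


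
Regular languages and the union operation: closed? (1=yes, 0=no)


Regular languages are closed under all standard operations:
- Union: Yes (product construction)
- Intersection: Yes (product construction)
- Complement: Yes (swap accept/reject)
- Concatenation: Yes (NFA construction)
Operation: union -> Closed

1


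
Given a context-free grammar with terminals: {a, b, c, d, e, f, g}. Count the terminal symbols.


Terminal symbols: a, b, c, d, e, f, g
Counting each: a (#1), b (#2), c (#3), d (#4), e (#5), f (#6), g (#7)
Total = 7

7


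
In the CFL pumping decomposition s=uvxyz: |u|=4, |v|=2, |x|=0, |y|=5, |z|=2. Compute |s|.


|s| = |u| + |v| + |x| + |y| + |z|
= 4 + 2 + 0 + 5 + 2
= 6 + 0 + 7
= 6 + 7
= 13

13


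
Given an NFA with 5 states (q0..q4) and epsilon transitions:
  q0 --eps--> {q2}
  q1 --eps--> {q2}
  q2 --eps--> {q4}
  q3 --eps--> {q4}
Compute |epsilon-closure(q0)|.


Starting from q0
Initialize closure = {q0}
Follow epsilon from q0 -> add q2
Follow epsilon from q2 -> add q4
Final closure: {q0, q2, q4}
Size = 3

3


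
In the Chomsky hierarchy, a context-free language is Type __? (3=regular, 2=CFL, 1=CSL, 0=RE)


Chomsky hierarchy levels:
  Type 3: Regular (DFA/NFA/regex)
  Type 2: Context-free (PDA)
  Type 1: Context-sensitive
  Type 0: Recursively enumerable (TM)
'context-free' corresponds to Type 2

2


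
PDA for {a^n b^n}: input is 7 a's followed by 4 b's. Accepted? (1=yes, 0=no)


Language requires equal numbers of a's and b's
PDA pushes for each 'a', pops for each 'b'
Number of a's = 7
Number of b's = 4
7 != 4 -> Reject

0


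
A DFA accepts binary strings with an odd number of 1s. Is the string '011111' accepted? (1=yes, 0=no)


DFA has 2 states: q_even (start, accept=no) and q_odd
Processing string '011111' character by character:
  Position 0: read '0', 1-count=0 -> q_even (no change)
  Position 1: read '1', 1-count=1 -> q_odd
  Position 2: read '1', 1-count=2 -> q_even
  Position 3: read '1', 1-count=3 -> q_odd
  Position 4: read '1', 1-count=4 -> q_even
  Position 5: read '1', 1-count=5 -> q_odd
Final state: q_odd, total 1s = 5 (odd); the DFA requires an odd count -> accept

1


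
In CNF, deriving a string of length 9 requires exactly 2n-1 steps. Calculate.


Chomsky Normal Form derivation:
String length n = 9
Each step either:
  - Splits a nonterminal into two (n-1 such steps)
  - Converts a nonterminal to terminal (n such steps)
Total = (n-1) + n = 2n - 1
= 2(9) - 1
= 18 - 1
= 17

17


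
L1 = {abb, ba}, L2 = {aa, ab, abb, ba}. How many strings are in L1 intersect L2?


L1 = {abb, ba}
L2 = {aa, ab, abb, ba}
Checking each string in L1 against L2:
  'abb': in L2? Yes
  'ba': in L2? Yes
Intersection = {abb, ba}
|L1 ∩ L2| = 2

2


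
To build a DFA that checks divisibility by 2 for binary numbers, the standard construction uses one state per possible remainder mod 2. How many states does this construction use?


Divisibility by 2 is tracked via the remainder mod 2: 0, 1, ..., 1
The construction assigns one state to each remainder
Number of remainders = 2

2


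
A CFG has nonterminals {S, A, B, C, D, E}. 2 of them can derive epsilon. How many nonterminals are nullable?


Nonterminals: {S, A, B, C, D, E}
A nonterminal is nullable if it can derive epsilon
Counting nullable nonterminals: 2
Total nullable = 2

2


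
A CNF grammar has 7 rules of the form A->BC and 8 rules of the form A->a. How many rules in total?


CNF allows two rule forms:
  A -> BC (binary): 7 rules
  A -> a (terminal): 8 rules
Total = 7 + 8 = 15

15


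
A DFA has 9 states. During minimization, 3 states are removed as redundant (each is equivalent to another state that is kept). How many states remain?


Original DFA: 9 states
Redundant states removed: 3
Minimized states = original - removed
= 9 - 3
= 6

6


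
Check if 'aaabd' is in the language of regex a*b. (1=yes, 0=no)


Pattern: a*b
String: 'aaabd'
Pattern requires: zero or more 'a's followed by exactly one 'b'
Found 3 leading 'a's
Remaining: 'bd'
Remaining is not 'b' -> no match
Result: 0

0


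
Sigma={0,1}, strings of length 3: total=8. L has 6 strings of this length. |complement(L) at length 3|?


Alphabet: {0,1}
String length: 3
Total strings of length 3 = 2^3 = 8
Strings in L = 6
Complement = total - |L|
= 8 - 6
= 2

2


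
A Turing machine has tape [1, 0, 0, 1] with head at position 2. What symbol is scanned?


Tape: [1, 0, 0, 1]
Positions: 0 1 2 3
Values:    1 0 0 1
Head at position 2
tape[2] = 0

0


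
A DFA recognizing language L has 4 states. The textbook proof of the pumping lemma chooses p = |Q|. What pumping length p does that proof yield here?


Pumping lemma for regular languages (standard proof):
Take p = |Q|, the number of DFA states.
Any string of length >= |Q| passes through |Q|+1 states while reading its first |Q| symbols,
so by pigeonhole some state repeats, giving the loop that can be pumped.
Here |Q| = 4
Therefore the proof uses p = 4

4


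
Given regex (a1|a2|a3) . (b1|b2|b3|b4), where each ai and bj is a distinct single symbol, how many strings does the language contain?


First group: 3 alternatives
Second group: 4 alternatives
Concatenation: each choice from group 1 pairs with each from group 2
Total = 3 x 4 = 12

12


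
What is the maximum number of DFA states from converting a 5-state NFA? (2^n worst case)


NFA has 5 states
Subset construction: each DFA state = subset of NFA states
Maximum subsets = 2^5
2^5 = 32

32


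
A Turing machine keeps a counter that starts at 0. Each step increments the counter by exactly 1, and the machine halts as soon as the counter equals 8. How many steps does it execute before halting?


Counter starts at 0. Counting sequence:
  Step 1: counter = 1
  Step 2: counter = 2
  Step 3: counter = 3
  Step 4: counter = 4
  Step 5: counter = 5
  Step 6: counter = 6
  Step 7: counter = 7
  Step 8: counter = 8
Counter reached 8 -> halt
Total steps = 8

8


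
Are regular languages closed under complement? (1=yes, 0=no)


Regular languages are closed under:
- Union (DFA product construction)
- Intersection (DFA product construction)
- Complement (swap accept/reject states)
- Concatenation (NFA construction)
- Kleene star (NFA construction)
complement is in this list
Therefore: closed

1


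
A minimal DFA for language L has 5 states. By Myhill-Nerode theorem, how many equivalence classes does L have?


Myhill-Nerode theorem:
Number of equivalence classes = number of states in minimal DFA
Minimal DFA states = 5
Therefore equivalence classes = 5

5


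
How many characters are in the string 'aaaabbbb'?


String: 'aaaabbbb'
Counting characters:
  'a' appears 4 time(s)
  'b' appears 4 time(s)
Total length = 4 + 4 = 8

8


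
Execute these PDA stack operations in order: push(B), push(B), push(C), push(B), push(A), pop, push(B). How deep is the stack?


Tracing stack operations:
  push(B) -> stack = [B], depth=1
  push(B) -> stack = [B,B], depth=2
  push(C) -> stack = [B,B,C], depth=3
  push(B) -> stack = [B,B,C,B], depth=4
  push(A) -> stack = [B,B,C,B,A], depth=5
  pop -> removed A, stack = [B,B,C,B], depth=4
  push(B) -> stack = [B,B,C,B,B], depth=5
Final depth = 5

5


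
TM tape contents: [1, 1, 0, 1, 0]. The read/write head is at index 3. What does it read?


Tape: [1, 1, 0, 1, 0]
Positions: 0 1 2 3 4
Values:    1 1 0 1 0
Head at position 3
tape[3] = 1

1


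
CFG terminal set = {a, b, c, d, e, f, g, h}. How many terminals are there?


Terminal symbols: a, b, c, d, e, f, g, h
Counting each: a (#1), b (#2), c (#3), d (#4), e (#5), f (#6), g (#7), h (#8)
Total = 8

8


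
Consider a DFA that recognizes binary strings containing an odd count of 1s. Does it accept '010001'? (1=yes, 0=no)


DFA has 2 states: q_even (start, accept=no) and q_odd
Processing string '010001' character by character:
  Position 0: read '0', 1-count=0 -> q_even (no change)
  Position 1: read '1', 1-count=1 -> q_odd
  Position 2: read '0', 1-count=1 -> q_odd (no change)
  Position 3: read '0', 1-count=1 -> q_odd (no change)
  Position 4: read '0', 1-count=1 -> q_odd (no change)
  Position 5: read '1', 1-count=2 -> q_even
Final state: q_even, total 1s = 2 (even); the DFA requires an odd count -> reject

0


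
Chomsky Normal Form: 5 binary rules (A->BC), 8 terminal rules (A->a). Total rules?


CNF allows two rule forms:
  A -> BC (binary): 5 rules
  A -> a (terminal): 8 rules
Total = 5 + 8 = 13

13


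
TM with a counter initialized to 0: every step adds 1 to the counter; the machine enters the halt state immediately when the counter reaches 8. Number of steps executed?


Counter starts at 0. Counting sequence:
  Step 1: counter = 1
  Step 2: counter = 2
  Step 3: counter = 3
  Step 4: counter = 4
  Step 5: counter = 5
  Step 6: counter = 6
  Step 7: counter = 7
  Step 8: counter = 8
Counter reached 8 -> halt
Total steps = 8

8


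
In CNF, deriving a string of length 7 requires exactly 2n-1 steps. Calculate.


Chomsky Normal Form derivation:
String length n = 7
Each step either:
  - Splits a nonterminal into two (n-1 such steps)
  - Converts a nonterminal to terminal (n such steps)
Total = (n-1) + n = 2n - 1
= 2(7) - 1
= 14 - 1
= 13

13


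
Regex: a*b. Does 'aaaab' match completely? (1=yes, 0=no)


Pattern: a*b
String: 'aaaab'
Pattern requires: zero or more 'a's followed by exactly one 'b'
Found 4 leading 'a's
Remaining: 'b'
Remaining is exactly 'b' -> match
Result: 1

1


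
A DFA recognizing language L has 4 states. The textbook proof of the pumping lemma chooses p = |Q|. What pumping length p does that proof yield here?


Pumping lemma for regular languages (standard proof):
Take p = |Q|, the number of DFA states.
Any string of length >= |Q| passes through |Q|+1 states while reading its first |Q| symbols,
so by pigeonhole some state repeats, giving the loop that can be pumped.
Here |Q| = 4
Therefore the proof uses p = 4

4


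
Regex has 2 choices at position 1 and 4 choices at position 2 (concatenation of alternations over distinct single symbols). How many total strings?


First group: 2 alternatives
Second group: 4 alternatives
Concatenation: each choice from group 1 pairs with each from group 2
Total = 2 x 4 = 8

8


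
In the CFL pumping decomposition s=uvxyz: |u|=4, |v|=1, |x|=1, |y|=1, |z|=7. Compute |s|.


|s| = |u| + |v| + |x| + |y| + |z|
= 4 + 1 + 1 + 1 + 7
= 5 + 1 + 8
= 6 + 8
= 14

14


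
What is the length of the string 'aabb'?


String: 'aabb'
Counting characters:
  'a' appears 2 time(s)
  'b' appears 2 time(s)
Total length = 2 + 2 = 4

4


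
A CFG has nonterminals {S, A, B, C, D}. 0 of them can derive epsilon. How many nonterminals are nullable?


Nonterminals: {S, A, B, C, D}
A nonterminal is nullable if it can derive epsilon
Counting nullable nonterminals: 0
Total nullable = 0

0


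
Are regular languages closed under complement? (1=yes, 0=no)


Regular languages are closed under:
- Union (DFA product construction)
- Intersection (DFA product construction)
- Complement (swap accept/reject states)
- Concatenation (NFA construction)
- Kleene star (NFA construction)
complement is in this list
Therefore: closed

1


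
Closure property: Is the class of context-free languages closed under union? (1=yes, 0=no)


CFL closure properties:
  Closed under: union, concatenation, Kleene star
  NOT closed under: intersection, complement
Operation 'union' is in closed list -> Yes (closed)

1


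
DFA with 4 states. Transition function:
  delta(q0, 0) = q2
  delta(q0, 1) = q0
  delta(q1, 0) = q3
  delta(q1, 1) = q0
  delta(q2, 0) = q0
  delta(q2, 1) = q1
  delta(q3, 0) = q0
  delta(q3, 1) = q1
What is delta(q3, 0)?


Looking up transition function:
delta(q3, 0) in the table
Row: q3, Column: 0
Result: q0

q0


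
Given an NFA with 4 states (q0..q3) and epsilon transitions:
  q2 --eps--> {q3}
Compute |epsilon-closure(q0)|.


Starting from q0
Initialize closure = {q0}
q0 has no outgoing epsilon transitions -> nothing to add
Final closure: {q0}
Size = 1

1


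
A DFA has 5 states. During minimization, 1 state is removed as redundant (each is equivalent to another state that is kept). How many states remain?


Original DFA: 5 states
Redundant states removed: 1
Minimized states = original - removed
= 5 - 1
= 4

4


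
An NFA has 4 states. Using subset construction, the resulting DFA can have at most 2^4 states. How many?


NFA has 4 states
Subset construction: each DFA state = subset of NFA states
Maximum subsets = 2^4
2^4 = 16

16


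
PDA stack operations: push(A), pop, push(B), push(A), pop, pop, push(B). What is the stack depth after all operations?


Tracing stack operations:
  push(A) -> stack = [A], depth=1
  pop -> removed A, stack = [], depth=0
  push(B) -> stack = [B], depth=1
  push(A) -> stack = [B,A], depth=2
  pop -> removed A, stack = [B], depth=1
  pop -> removed B, stack = [], depth=0
  push(B) -> stack = [B], depth=1
Final depth = 1

1


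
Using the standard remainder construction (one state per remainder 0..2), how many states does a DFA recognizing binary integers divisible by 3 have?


Divisibility by 3 is tracked via the remainder mod 3: 0, 1, ..., 2
The construction assigns one state to each remainder
Number of remainders = 3

3


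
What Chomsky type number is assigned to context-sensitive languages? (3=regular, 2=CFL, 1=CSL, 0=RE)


Chomsky hierarchy levels:
  Type 3: Regular (DFA/NFA/regex)
  Type 2: Context-free (PDA)
  Type 1: Context-sensitive
  Type 0: Recursively enumerable (TM)
'context-sensitive' corresponds to Type 1

1


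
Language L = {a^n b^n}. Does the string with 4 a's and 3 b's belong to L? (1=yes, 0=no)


Language requires equal numbers of a's and b's
PDA pushes for each 'a', pops for each 'b'
Number of a's = 4
Number of b's = 3
4 != 3 -> Reject

0


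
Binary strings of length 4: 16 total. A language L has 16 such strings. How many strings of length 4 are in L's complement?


Alphabet: {0,1}
String length: 4
Total strings of length 4 = 2^4 = 16
Strings in L = 16
Complement = total - |L|
= 16 - 16
= 0

0


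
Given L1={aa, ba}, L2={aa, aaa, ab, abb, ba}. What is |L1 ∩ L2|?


L1 = {aa, ba}
L2 = {aa, aaa, ab, abb, ba}
Checking each string in L1 against L2:
  'aa': in L2? Yes
  'ba': in L2? Yes
Intersection = {aa, ba}
|L1 ∩ L2| = 2

2


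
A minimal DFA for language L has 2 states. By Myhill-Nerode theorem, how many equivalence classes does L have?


Myhill-Nerode theorem:
Number of equivalence classes = number of states in minimal DFA
Minimal DFA states = 2
Therefore equivalence classes = 2

2


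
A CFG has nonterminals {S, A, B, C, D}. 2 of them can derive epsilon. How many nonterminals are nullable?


Nonterminals: {S, A, B, C, D}
A nonterminal is nullable if it can derive epsilon
Counting nullable nonterminals: 2
Total nullable = 2

2


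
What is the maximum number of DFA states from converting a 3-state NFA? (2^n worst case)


NFA has 3 states
Subset construction: each DFA state = subset of NFA states
Maximum subsets = 2^3
2^3 = 8

8


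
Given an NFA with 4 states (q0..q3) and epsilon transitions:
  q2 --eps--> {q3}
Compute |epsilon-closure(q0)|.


Starting from q0
Initialize closure = {q0}
q0 has no outgoing epsilon transitions -> nothing to add
Final closure: {q0}
Size = 1

1


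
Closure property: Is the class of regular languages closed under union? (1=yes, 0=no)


Regular languages are closed under all standard operations:
- Union: Yes (product construction)
- Intersection: Yes (product construction)
- Complement: Yes (swap accept/reject)
- Concatenation: Yes (NFA construction)
Operation: union -> Closed

1


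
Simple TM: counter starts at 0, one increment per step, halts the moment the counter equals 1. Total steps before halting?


Counter starts at 0. Counting sequence:
  Step 1: counter = 1
Counter reached 1 -> halt
Total steps = 1

1


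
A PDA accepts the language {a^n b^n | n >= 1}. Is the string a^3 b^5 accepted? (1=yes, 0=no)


Language requires equal numbers of a's and b's
PDA pushes for each 'a', pops for each 'b'
Number of a's = 3
Number of b's = 5
3 != 5 -> Reject

0


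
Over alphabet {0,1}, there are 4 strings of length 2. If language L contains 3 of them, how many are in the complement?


Alphabet: {0,1}
String length: 2
Total strings of length 2 = 2^2 = 4
Strings in L = 3
Complement = total - |L|
= 4 - 3
= 1

1


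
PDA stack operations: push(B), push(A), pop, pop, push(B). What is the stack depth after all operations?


Tracing stack operations:
  push(B) -> stack = [B], depth=1
  push(A) -> stack = [B,A], depth=2
  pop -> removed A, stack = [B], depth=1
  pop -> removed B, stack = [], depth=0
  push(B) -> stack = [B], depth=1
Final depth = 1

1


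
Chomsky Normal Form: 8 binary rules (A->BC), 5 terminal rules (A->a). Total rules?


CNF allows two rule forms:
  A -> BC (binary): 8 rules
  A -> a (terminal): 5 rules
Total = 8 + 5 = 13

13


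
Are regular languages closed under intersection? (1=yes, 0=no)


Regular languages are closed under:
- Union (DFA product construction)
- Intersection (DFA product construction)
- Complement (swap accept/reject states)
- Concatenation (NFA construction)
- Kleene star (NFA construction)
intersection is in this list
Therefore: closed

1


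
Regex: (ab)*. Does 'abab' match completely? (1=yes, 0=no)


Pattern: (ab)*
String: 'abab'
Pattern requires: zero or more repetitions of 'ab'
Pairs: ['ab', 'ab']
All pairs are 'ab'? Yes
Result: 1

1


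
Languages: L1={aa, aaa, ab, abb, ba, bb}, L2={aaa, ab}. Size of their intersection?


L1 = {aa, aaa, ab, abb, ba, bb}
L2 = {aaa, ab}
Checking each string in L1 against L2:
  'aa': in L2? No
  'aaa': in L2? Yes
  'ab': in L2? Yes
  'abb': in L2? No
  'ba': in L2? No
  'bb': in L2? No
Intersection = {aaa, ab}
|L1 ∩ L2| = 2

2


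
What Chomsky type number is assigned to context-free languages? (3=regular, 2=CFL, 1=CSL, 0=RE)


Chomsky hierarchy levels:
  Type 3: Regular (DFA/NFA/regex)
  Type 2: Context-free (PDA)
  Type 1: Context-sensitive
  Type 0: Recursively enumerable (TM)
'context-free' corresponds to Type 2

2


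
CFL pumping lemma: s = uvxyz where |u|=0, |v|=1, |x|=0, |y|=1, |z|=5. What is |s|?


|s| = |u| + |v| + |x| + |y| + |z|
= 0 + 1 + 0 + 1 + 5
= 1 + 0 + 6
= 1 + 6
= 7

7


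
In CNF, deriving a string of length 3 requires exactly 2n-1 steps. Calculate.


Chomsky Normal Form derivation:
String length n = 3
Each step either:
  - Splits a nonterminal into two (n-1 such steps)
  - Converts a nonterminal to terminal (n such steps)
Total = (n-1) + n = 2n - 1
= 2(3) - 1
= 6 - 1
= 5

5


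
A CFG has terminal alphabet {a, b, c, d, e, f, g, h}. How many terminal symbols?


Terminal symbols: a, b, c, d, e, f, g, h
Counting each: a (#1), b (#2), c (#3), d (#4), e (#5), f (#6), g (#7), h (#8)
Total = 8

8


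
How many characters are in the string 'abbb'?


String: 'abbb'
Counting characters:
  'a' appears 1 time(s)
  'b' appears 3 time(s)
Total length = 1 + 3 = 4

4


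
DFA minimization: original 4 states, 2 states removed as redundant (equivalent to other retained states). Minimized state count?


Original DFA: 4 states
Redundant states removed: 2
Minimized states = original - removed
= 4 - 2
= 2

2


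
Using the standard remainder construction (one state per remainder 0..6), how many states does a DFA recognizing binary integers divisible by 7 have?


Divisibility by 7 is tracked via the remainder mod 7: 0, 1, ..., 6
The construction assigns one state to each remainder
Number of remainders = 7

7


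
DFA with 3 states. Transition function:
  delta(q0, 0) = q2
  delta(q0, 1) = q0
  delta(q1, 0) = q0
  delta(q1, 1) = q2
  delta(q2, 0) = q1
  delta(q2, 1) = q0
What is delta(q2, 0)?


Looking up transition function:
delta(q2, 0) in the table
Row: q2, Column: 0
Result: q1

q1


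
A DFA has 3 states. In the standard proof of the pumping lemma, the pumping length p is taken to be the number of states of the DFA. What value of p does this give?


Pumping lemma for regular languages (standard proof):
Take p = |Q|, the number of DFA states.
Any string of length >= |Q| passes through |Q|+1 states while reading its first |Q| symbols,
so by pigeonhole some state repeats, giving the loop that can be pumped.
Here |Q| = 3
Therefore the proof uses p = 3

3


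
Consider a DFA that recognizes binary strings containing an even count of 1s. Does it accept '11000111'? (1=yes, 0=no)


DFA has 2 states: q_even (start, accept=yes) and q_odd
Processing string '11000111' character by character:
  Position 0: read '1', 1-count=1 -> q_odd
  Position 1: read '1', 1-count=2 -> q_even
  Position 2: read '0', 1-count=2 -> q_even (no change)
  Position 3: read '0', 1-count=2 -> q_even (no change)
  Position 4: read '0', 1-count=2 -> q_even (no change)
  Position 5: read '1', 1-count=3 -> q_odd
  Position 6: read '1', 1-count=4 -> q_even
  Position 7: read '1', 1-count=5 -> q_odd
Final state: q_odd, total 1s = 5 (odd); the DFA requires an even count -> reject

0


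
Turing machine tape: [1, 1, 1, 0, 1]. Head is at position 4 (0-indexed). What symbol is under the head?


Tape: [1, 1, 1, 0, 1]
Positions: 0 1 2 3 4
Values:    1 1 1 0 1
Head at position 4
tape[4] = 1

1


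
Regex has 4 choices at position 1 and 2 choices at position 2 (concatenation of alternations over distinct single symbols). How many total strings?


First group: 4 alternatives
Second group: 2 alternatives
Concatenation: each choice from group 1 pairs with each from group 2
Total = 4 x 2 = 8

8


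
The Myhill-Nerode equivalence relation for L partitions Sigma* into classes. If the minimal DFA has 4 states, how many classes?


Myhill-Nerode theorem:
Number of equivalence classes = number of states in minimal DFA
Minimal DFA states = 4
Therefore equivalence classes = 4

4


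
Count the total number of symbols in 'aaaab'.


String: 'aaaab'
Counting characters:
  'a' appears 4 time(s)
  'b' appears 1 time(s)
Total length = 4 + 1 = 5

5


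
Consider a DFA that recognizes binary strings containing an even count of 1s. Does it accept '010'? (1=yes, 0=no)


DFA has 2 states: q_even (start, accept=yes) and q_odd
Processing string '010' character by character:
  Position 0: read '0', 1-count=0 -> q_even (no change)
  Position 1: read '1', 1-count=1 -> q_odd
  Position 2: read '0', 1-count=1 -> q_odd (no change)
Final state: q_odd, total 1s = 1 (odd); the DFA requires an even count -> reject

0


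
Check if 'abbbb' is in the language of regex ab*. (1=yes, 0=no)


Pattern: ab*
String: 'abbbb'
Pattern requires: exactly one 'a' followed by zero or more 'b's
First char is 'a' -> OK
Rest 'bbbb': all b's? Yes
Result: 1

1


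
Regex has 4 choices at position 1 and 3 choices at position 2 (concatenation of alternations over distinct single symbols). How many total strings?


First group: 4 alternatives
Second group: 3 alternatives
Concatenation: each choice from group 1 pairs with each from group 2
Total = 4 x 3 = 12

12


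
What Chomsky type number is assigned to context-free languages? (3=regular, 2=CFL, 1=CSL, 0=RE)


Chomsky hierarchy levels:
  Type 3: Regular (DFA/NFA/regex)
  Type 2: Context-free (PDA)
  Type 1: Context-sensitive
  Type 0: Recursively enumerable (TM)
'context-free' corresponds to Type 2

2


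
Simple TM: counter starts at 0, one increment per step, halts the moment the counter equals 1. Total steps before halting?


Counter starts at 0. Counting sequence:
  Step 1: counter = 1
Counter reached 1 -> halt
Total steps = 1

1


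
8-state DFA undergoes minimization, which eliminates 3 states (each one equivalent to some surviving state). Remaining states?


Original DFA: 8 states
Redundant states removed: 3
Minimized states = original - removed
= 8 - 3
= 5

5


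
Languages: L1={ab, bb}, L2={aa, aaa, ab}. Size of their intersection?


L1 = {ab, bb}
L2 = {aa, aaa, ab}
Checking each string in L1 against L2:
  'ab': in L2? Yes
  'bb': in L2? No
Intersection = {ab}
|L1 ∩ L2| = 1

1


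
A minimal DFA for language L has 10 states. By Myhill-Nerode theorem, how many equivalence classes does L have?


Myhill-Nerode theorem:
Number of equivalence classes = number of states in minimal DFA
Minimal DFA states = 10
Therefore equivalence classes = 10

10


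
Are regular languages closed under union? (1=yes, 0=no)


Regular languages are closed under all standard operations:
- Union: Yes (product construction)
- Intersection: Yes (product construction)
- Complement: Yes (swap accept/reject)
- Concatenation: Yes (NFA construction)
Operation: union -> Closed

1


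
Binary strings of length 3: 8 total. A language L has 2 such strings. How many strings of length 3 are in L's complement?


Alphabet: {0,1}
String length: 3
Total strings of length 3 = 2^3 = 8
Strings in L = 2
Complement = total - |L|
= 8 - 2
= 6

6


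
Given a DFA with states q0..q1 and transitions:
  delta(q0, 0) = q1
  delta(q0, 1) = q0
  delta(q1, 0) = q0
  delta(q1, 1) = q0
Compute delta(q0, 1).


Looking up transition function:
delta(q0, 1) in the table
Row: q0, Column: 1
Result: q0

q0


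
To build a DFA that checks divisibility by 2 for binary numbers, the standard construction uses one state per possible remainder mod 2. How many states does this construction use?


Divisibility by 2 is tracked via the remainder mod 2: 0, 1, ..., 1
The construction assigns one state to each remainder
Number of remainders = 2

2
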